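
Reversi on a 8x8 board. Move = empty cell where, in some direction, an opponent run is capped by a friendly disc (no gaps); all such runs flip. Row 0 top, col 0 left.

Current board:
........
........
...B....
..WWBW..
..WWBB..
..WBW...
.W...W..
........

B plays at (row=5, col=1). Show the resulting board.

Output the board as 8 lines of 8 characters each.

Answer: ........
........
...B....
..WWBW..
..WWBB..
.BBBW...
.W...W..
........

Derivation:
Place B at (5,1); scan 8 dirs for brackets.
Dir NW: first cell '.' (not opp) -> no flip
Dir N: first cell '.' (not opp) -> no flip
Dir NE: opp run (4,2) (3,3), next='.' -> no flip
Dir W: first cell '.' (not opp) -> no flip
Dir E: opp run (5,2) capped by B -> flip
Dir SW: first cell '.' (not opp) -> no flip
Dir S: opp run (6,1), next='.' -> no flip
Dir SE: first cell '.' (not opp) -> no flip
All flips: (5,2)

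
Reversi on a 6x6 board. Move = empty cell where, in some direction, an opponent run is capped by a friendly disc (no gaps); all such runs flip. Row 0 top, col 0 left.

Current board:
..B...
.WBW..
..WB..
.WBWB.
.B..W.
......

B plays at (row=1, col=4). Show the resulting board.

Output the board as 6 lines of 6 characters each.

Place B at (1,4); scan 8 dirs for brackets.
Dir NW: first cell '.' (not opp) -> no flip
Dir N: first cell '.' (not opp) -> no flip
Dir NE: first cell '.' (not opp) -> no flip
Dir W: opp run (1,3) capped by B -> flip
Dir E: first cell '.' (not opp) -> no flip
Dir SW: first cell 'B' (not opp) -> no flip
Dir S: first cell '.' (not opp) -> no flip
Dir SE: first cell '.' (not opp) -> no flip
All flips: (1,3)

Answer: ..B...
.WBBB.
..WB..
.WBWB.
.B..W.
......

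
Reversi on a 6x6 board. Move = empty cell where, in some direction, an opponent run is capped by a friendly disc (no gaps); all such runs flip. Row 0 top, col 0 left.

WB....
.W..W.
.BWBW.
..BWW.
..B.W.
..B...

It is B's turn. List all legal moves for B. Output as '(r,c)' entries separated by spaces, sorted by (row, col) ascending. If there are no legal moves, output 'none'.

(0,2): no bracket -> illegal
(0,3): no bracket -> illegal
(0,4): no bracket -> illegal
(0,5): flips 1 -> legal
(1,0): no bracket -> illegal
(1,2): flips 1 -> legal
(1,3): no bracket -> illegal
(1,5): flips 2 -> legal
(2,0): no bracket -> illegal
(2,5): flips 1 -> legal
(3,1): no bracket -> illegal
(3,5): flips 2 -> legal
(4,3): flips 1 -> legal
(4,5): flips 1 -> legal
(5,3): no bracket -> illegal
(5,4): no bracket -> illegal
(5,5): no bracket -> illegal

Answer: (0,5) (1,2) (1,5) (2,5) (3,5) (4,3) (4,5)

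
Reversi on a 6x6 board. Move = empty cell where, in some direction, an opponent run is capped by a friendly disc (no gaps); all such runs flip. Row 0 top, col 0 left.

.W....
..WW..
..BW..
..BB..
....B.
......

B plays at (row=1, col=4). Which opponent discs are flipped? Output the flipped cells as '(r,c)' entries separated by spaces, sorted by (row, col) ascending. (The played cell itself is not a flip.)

Dir NW: first cell '.' (not opp) -> no flip
Dir N: first cell '.' (not opp) -> no flip
Dir NE: first cell '.' (not opp) -> no flip
Dir W: opp run (1,3) (1,2), next='.' -> no flip
Dir E: first cell '.' (not opp) -> no flip
Dir SW: opp run (2,3) capped by B -> flip
Dir S: first cell '.' (not opp) -> no flip
Dir SE: first cell '.' (not opp) -> no flip

Answer: (2,3)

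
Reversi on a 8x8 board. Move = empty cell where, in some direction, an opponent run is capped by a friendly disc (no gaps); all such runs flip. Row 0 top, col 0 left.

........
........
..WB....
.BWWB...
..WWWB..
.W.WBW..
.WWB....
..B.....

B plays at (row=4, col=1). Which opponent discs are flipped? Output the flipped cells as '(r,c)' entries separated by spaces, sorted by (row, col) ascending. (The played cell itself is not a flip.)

Answer: (3,2) (4,2) (4,3) (4,4)

Derivation:
Dir NW: first cell '.' (not opp) -> no flip
Dir N: first cell 'B' (not opp) -> no flip
Dir NE: opp run (3,2) capped by B -> flip
Dir W: first cell '.' (not opp) -> no flip
Dir E: opp run (4,2) (4,3) (4,4) capped by B -> flip
Dir SW: first cell '.' (not opp) -> no flip
Dir S: opp run (5,1) (6,1), next='.' -> no flip
Dir SE: first cell '.' (not opp) -> no flip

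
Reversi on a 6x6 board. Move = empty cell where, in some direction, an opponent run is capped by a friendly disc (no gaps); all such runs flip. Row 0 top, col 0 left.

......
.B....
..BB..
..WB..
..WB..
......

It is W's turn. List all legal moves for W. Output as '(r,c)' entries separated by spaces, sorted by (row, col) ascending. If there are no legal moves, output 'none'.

Answer: (1,2) (1,4) (2,4) (3,4) (4,4) (5,4)

Derivation:
(0,0): no bracket -> illegal
(0,1): no bracket -> illegal
(0,2): no bracket -> illegal
(1,0): no bracket -> illegal
(1,2): flips 1 -> legal
(1,3): no bracket -> illegal
(1,4): flips 1 -> legal
(2,0): no bracket -> illegal
(2,1): no bracket -> illegal
(2,4): flips 1 -> legal
(3,1): no bracket -> illegal
(3,4): flips 1 -> legal
(4,4): flips 1 -> legal
(5,2): no bracket -> illegal
(5,3): no bracket -> illegal
(5,4): flips 1 -> legal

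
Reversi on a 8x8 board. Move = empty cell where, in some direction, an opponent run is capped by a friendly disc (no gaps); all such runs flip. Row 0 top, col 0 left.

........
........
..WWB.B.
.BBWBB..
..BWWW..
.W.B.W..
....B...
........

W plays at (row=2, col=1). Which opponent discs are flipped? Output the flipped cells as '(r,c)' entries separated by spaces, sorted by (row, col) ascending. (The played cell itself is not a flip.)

Answer: (3,2)

Derivation:
Dir NW: first cell '.' (not opp) -> no flip
Dir N: first cell '.' (not opp) -> no flip
Dir NE: first cell '.' (not opp) -> no flip
Dir W: first cell '.' (not opp) -> no flip
Dir E: first cell 'W' (not opp) -> no flip
Dir SW: first cell '.' (not opp) -> no flip
Dir S: opp run (3,1), next='.' -> no flip
Dir SE: opp run (3,2) capped by W -> flip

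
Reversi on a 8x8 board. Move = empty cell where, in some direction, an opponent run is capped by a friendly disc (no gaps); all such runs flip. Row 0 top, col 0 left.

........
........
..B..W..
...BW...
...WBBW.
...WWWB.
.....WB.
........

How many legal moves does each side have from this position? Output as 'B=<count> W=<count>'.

Answer: B=12 W=10

Derivation:
-- B to move --
(1,4): no bracket -> illegal
(1,5): no bracket -> illegal
(1,6): no bracket -> illegal
(2,3): flips 1 -> legal
(2,4): flips 1 -> legal
(2,6): no bracket -> illegal
(3,2): no bracket -> illegal
(3,5): flips 1 -> legal
(3,6): flips 1 -> legal
(3,7): no bracket -> illegal
(4,2): flips 1 -> legal
(4,7): flips 1 -> legal
(5,2): flips 3 -> legal
(5,7): no bracket -> illegal
(6,2): flips 1 -> legal
(6,3): flips 3 -> legal
(6,4): flips 2 -> legal
(7,4): flips 1 -> legal
(7,5): flips 2 -> legal
(7,6): no bracket -> illegal
B mobility = 12
-- W to move --
(1,1): flips 3 -> legal
(1,2): no bracket -> illegal
(1,3): no bracket -> illegal
(2,1): no bracket -> illegal
(2,3): flips 1 -> legal
(2,4): no bracket -> illegal
(3,1): no bracket -> illegal
(3,2): flips 1 -> legal
(3,5): flips 2 -> legal
(3,6): flips 1 -> legal
(4,2): no bracket -> illegal
(4,7): flips 1 -> legal
(5,7): flips 1 -> legal
(6,7): flips 3 -> legal
(7,5): no bracket -> illegal
(7,6): flips 2 -> legal
(7,7): flips 1 -> legal
W mobility = 10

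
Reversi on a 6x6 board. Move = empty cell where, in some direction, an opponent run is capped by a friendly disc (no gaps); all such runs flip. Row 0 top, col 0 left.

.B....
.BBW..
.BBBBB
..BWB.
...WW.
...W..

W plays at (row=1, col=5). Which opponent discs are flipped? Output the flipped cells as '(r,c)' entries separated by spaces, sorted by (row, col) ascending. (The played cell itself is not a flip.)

Dir NW: first cell '.' (not opp) -> no flip
Dir N: first cell '.' (not opp) -> no flip
Dir NE: edge -> no flip
Dir W: first cell '.' (not opp) -> no flip
Dir E: edge -> no flip
Dir SW: opp run (2,4) capped by W -> flip
Dir S: opp run (2,5), next='.' -> no flip
Dir SE: edge -> no flip

Answer: (2,4)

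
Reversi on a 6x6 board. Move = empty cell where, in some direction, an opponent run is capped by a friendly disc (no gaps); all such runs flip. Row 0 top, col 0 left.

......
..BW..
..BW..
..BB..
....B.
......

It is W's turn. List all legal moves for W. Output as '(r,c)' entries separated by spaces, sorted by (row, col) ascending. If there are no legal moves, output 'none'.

(0,1): flips 1 -> legal
(0,2): no bracket -> illegal
(0,3): no bracket -> illegal
(1,1): flips 1 -> legal
(2,1): flips 1 -> legal
(2,4): no bracket -> illegal
(3,1): flips 1 -> legal
(3,4): no bracket -> illegal
(3,5): no bracket -> illegal
(4,1): flips 1 -> legal
(4,2): no bracket -> illegal
(4,3): flips 1 -> legal
(4,5): no bracket -> illegal
(5,3): no bracket -> illegal
(5,4): no bracket -> illegal
(5,5): no bracket -> illegal

Answer: (0,1) (1,1) (2,1) (3,1) (4,1) (4,3)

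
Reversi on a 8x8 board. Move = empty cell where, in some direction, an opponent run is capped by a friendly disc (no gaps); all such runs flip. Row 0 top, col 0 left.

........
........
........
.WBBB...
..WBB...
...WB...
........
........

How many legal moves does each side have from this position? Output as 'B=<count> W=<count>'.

-- B to move --
(2,0): no bracket -> illegal
(2,1): no bracket -> illegal
(2,2): no bracket -> illegal
(3,0): flips 1 -> legal
(4,0): no bracket -> illegal
(4,1): flips 1 -> legal
(5,1): flips 1 -> legal
(5,2): flips 2 -> legal
(6,2): flips 1 -> legal
(6,3): flips 1 -> legal
(6,4): no bracket -> illegal
B mobility = 6
-- W to move --
(2,1): no bracket -> illegal
(2,2): flips 1 -> legal
(2,3): flips 2 -> legal
(2,4): flips 1 -> legal
(2,5): no bracket -> illegal
(3,5): flips 4 -> legal
(4,1): no bracket -> illegal
(4,5): flips 2 -> legal
(5,2): no bracket -> illegal
(5,5): flips 1 -> legal
(6,3): no bracket -> illegal
(6,4): no bracket -> illegal
(6,5): no bracket -> illegal
W mobility = 6

Answer: B=6 W=6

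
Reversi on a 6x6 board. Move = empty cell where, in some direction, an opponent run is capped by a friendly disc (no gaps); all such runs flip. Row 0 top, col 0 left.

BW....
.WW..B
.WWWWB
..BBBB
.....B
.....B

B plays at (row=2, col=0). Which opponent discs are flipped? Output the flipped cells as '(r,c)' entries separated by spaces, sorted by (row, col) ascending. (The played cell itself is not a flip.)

Answer: (2,1) (2,2) (2,3) (2,4)

Derivation:
Dir NW: edge -> no flip
Dir N: first cell '.' (not opp) -> no flip
Dir NE: opp run (1,1), next='.' -> no flip
Dir W: edge -> no flip
Dir E: opp run (2,1) (2,2) (2,3) (2,4) capped by B -> flip
Dir SW: edge -> no flip
Dir S: first cell '.' (not opp) -> no flip
Dir SE: first cell '.' (not opp) -> no flip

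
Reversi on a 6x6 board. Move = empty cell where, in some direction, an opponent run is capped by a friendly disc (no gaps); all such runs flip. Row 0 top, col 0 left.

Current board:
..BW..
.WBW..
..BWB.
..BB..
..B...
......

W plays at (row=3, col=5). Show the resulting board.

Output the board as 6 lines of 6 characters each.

Answer: ..BW..
.WBW..
..BWW.
..BB.W
..B...
......

Derivation:
Place W at (3,5); scan 8 dirs for brackets.
Dir NW: opp run (2,4) capped by W -> flip
Dir N: first cell '.' (not opp) -> no flip
Dir NE: edge -> no flip
Dir W: first cell '.' (not opp) -> no flip
Dir E: edge -> no flip
Dir SW: first cell '.' (not opp) -> no flip
Dir S: first cell '.' (not opp) -> no flip
Dir SE: edge -> no flip
All flips: (2,4)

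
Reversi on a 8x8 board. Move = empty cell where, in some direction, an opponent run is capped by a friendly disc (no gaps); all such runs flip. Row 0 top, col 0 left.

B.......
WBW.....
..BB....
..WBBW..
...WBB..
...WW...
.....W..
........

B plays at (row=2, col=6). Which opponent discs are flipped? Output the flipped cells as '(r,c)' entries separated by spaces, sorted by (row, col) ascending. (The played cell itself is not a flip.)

Dir NW: first cell '.' (not opp) -> no flip
Dir N: first cell '.' (not opp) -> no flip
Dir NE: first cell '.' (not opp) -> no flip
Dir W: first cell '.' (not opp) -> no flip
Dir E: first cell '.' (not opp) -> no flip
Dir SW: opp run (3,5) capped by B -> flip
Dir S: first cell '.' (not opp) -> no flip
Dir SE: first cell '.' (not opp) -> no flip

Answer: (3,5)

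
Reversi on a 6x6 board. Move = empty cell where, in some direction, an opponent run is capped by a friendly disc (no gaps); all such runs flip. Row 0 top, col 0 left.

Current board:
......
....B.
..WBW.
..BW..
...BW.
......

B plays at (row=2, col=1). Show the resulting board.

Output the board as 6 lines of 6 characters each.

Place B at (2,1); scan 8 dirs for brackets.
Dir NW: first cell '.' (not opp) -> no flip
Dir N: first cell '.' (not opp) -> no flip
Dir NE: first cell '.' (not opp) -> no flip
Dir W: first cell '.' (not opp) -> no flip
Dir E: opp run (2,2) capped by B -> flip
Dir SW: first cell '.' (not opp) -> no flip
Dir S: first cell '.' (not opp) -> no flip
Dir SE: first cell 'B' (not opp) -> no flip
All flips: (2,2)

Answer: ......
....B.
.BBBW.
..BW..
...BW.
......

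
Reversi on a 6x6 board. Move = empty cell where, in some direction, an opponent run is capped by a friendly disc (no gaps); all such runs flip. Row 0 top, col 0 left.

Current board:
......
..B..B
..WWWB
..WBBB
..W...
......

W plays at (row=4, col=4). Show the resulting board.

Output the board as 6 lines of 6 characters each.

Place W at (4,4); scan 8 dirs for brackets.
Dir NW: opp run (3,3) capped by W -> flip
Dir N: opp run (3,4) capped by W -> flip
Dir NE: opp run (3,5), next=edge -> no flip
Dir W: first cell '.' (not opp) -> no flip
Dir E: first cell '.' (not opp) -> no flip
Dir SW: first cell '.' (not opp) -> no flip
Dir S: first cell '.' (not opp) -> no flip
Dir SE: first cell '.' (not opp) -> no flip
All flips: (3,3) (3,4)

Answer: ......
..B..B
..WWWB
..WWWB
..W.W.
......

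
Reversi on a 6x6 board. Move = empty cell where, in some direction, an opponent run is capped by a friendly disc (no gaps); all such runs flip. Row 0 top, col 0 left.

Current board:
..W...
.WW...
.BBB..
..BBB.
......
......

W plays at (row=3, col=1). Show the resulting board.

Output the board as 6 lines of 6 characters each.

Place W at (3,1); scan 8 dirs for brackets.
Dir NW: first cell '.' (not opp) -> no flip
Dir N: opp run (2,1) capped by W -> flip
Dir NE: opp run (2,2), next='.' -> no flip
Dir W: first cell '.' (not opp) -> no flip
Dir E: opp run (3,2) (3,3) (3,4), next='.' -> no flip
Dir SW: first cell '.' (not opp) -> no flip
Dir S: first cell '.' (not opp) -> no flip
Dir SE: first cell '.' (not opp) -> no flip
All flips: (2,1)

Answer: ..W...
.WW...
.WBB..
.WBBB.
......
......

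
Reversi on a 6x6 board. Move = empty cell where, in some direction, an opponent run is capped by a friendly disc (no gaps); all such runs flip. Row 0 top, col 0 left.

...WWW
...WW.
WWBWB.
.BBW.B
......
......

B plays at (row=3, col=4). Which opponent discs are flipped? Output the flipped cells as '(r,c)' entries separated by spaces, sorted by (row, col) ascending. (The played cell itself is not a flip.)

Dir NW: opp run (2,3), next='.' -> no flip
Dir N: first cell 'B' (not opp) -> no flip
Dir NE: first cell '.' (not opp) -> no flip
Dir W: opp run (3,3) capped by B -> flip
Dir E: first cell 'B' (not opp) -> no flip
Dir SW: first cell '.' (not opp) -> no flip
Dir S: first cell '.' (not opp) -> no flip
Dir SE: first cell '.' (not opp) -> no flip

Answer: (3,3)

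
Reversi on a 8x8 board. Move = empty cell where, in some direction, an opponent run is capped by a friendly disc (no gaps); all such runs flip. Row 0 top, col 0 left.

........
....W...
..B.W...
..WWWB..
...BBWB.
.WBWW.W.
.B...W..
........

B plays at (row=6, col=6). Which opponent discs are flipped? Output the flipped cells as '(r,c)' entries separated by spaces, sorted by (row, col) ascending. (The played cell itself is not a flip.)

Answer: (5,6)

Derivation:
Dir NW: first cell '.' (not opp) -> no flip
Dir N: opp run (5,6) capped by B -> flip
Dir NE: first cell '.' (not opp) -> no flip
Dir W: opp run (6,5), next='.' -> no flip
Dir E: first cell '.' (not opp) -> no flip
Dir SW: first cell '.' (not opp) -> no flip
Dir S: first cell '.' (not opp) -> no flip
Dir SE: first cell '.' (not opp) -> no flip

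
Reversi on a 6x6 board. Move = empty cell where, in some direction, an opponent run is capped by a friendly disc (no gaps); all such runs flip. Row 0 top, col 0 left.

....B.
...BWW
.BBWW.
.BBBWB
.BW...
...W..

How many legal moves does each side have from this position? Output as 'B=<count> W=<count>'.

-- B to move --
(0,3): no bracket -> illegal
(0,5): flips 2 -> legal
(1,2): no bracket -> illegal
(2,5): flips 2 -> legal
(4,3): flips 1 -> legal
(4,4): flips 3 -> legal
(4,5): no bracket -> illegal
(5,1): flips 1 -> legal
(5,2): flips 1 -> legal
(5,4): no bracket -> illegal
B mobility = 6
-- W to move --
(0,2): flips 1 -> legal
(0,3): flips 1 -> legal
(0,5): no bracket -> illegal
(1,0): no bracket -> illegal
(1,1): no bracket -> illegal
(1,2): flips 3 -> legal
(2,0): flips 3 -> legal
(2,5): no bracket -> illegal
(3,0): flips 3 -> legal
(4,0): flips 1 -> legal
(4,3): flips 1 -> legal
(4,4): no bracket -> illegal
(4,5): no bracket -> illegal
(5,0): flips 2 -> legal
(5,1): no bracket -> illegal
(5,2): no bracket -> illegal
W mobility = 8

Answer: B=6 W=8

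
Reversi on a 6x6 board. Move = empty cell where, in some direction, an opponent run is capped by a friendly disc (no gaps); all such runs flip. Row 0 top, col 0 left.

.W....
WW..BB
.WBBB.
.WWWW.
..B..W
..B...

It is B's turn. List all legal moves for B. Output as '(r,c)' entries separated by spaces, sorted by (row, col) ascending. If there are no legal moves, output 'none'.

Answer: (0,0) (2,0) (4,0) (4,1) (4,3) (4,4)

Derivation:
(0,0): flips 1 -> legal
(0,2): no bracket -> illegal
(1,2): no bracket -> illegal
(2,0): flips 2 -> legal
(2,5): no bracket -> illegal
(3,0): no bracket -> illegal
(3,5): no bracket -> illegal
(4,0): flips 1 -> legal
(4,1): flips 1 -> legal
(4,3): flips 1 -> legal
(4,4): flips 2 -> legal
(5,4): no bracket -> illegal
(5,5): no bracket -> illegal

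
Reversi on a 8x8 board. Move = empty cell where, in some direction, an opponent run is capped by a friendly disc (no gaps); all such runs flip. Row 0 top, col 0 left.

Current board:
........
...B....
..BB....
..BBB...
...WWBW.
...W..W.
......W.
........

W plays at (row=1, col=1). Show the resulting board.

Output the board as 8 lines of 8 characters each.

Place W at (1,1); scan 8 dirs for brackets.
Dir NW: first cell '.' (not opp) -> no flip
Dir N: first cell '.' (not opp) -> no flip
Dir NE: first cell '.' (not opp) -> no flip
Dir W: first cell '.' (not opp) -> no flip
Dir E: first cell '.' (not opp) -> no flip
Dir SW: first cell '.' (not opp) -> no flip
Dir S: first cell '.' (not opp) -> no flip
Dir SE: opp run (2,2) (3,3) capped by W -> flip
All flips: (2,2) (3,3)

Answer: ........
.W.B....
..WB....
..BWB...
...WWBW.
...W..W.
......W.
........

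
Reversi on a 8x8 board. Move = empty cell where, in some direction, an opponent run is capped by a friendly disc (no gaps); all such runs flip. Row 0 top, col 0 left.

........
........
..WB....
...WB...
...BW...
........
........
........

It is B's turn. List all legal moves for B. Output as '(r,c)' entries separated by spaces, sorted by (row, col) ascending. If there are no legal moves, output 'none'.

(1,1): no bracket -> illegal
(1,2): no bracket -> illegal
(1,3): no bracket -> illegal
(2,1): flips 1 -> legal
(2,4): no bracket -> illegal
(3,1): no bracket -> illegal
(3,2): flips 1 -> legal
(3,5): no bracket -> illegal
(4,2): no bracket -> illegal
(4,5): flips 1 -> legal
(5,3): no bracket -> illegal
(5,4): flips 1 -> legal
(5,5): no bracket -> illegal

Answer: (2,1) (3,2) (4,5) (5,4)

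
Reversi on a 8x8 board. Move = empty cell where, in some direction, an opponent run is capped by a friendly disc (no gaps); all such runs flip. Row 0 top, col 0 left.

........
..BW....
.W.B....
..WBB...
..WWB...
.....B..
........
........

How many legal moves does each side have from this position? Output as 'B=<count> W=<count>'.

-- B to move --
(0,2): no bracket -> illegal
(0,3): flips 1 -> legal
(0,4): no bracket -> illegal
(1,0): no bracket -> illegal
(1,1): no bracket -> illegal
(1,4): flips 1 -> legal
(2,0): no bracket -> illegal
(2,2): no bracket -> illegal
(2,4): no bracket -> illegal
(3,0): flips 1 -> legal
(3,1): flips 1 -> legal
(4,1): flips 3 -> legal
(5,1): flips 1 -> legal
(5,2): flips 1 -> legal
(5,3): flips 1 -> legal
(5,4): no bracket -> illegal
B mobility = 8
-- W to move --
(0,1): no bracket -> illegal
(0,2): no bracket -> illegal
(0,3): flips 1 -> legal
(1,1): flips 1 -> legal
(1,4): flips 1 -> legal
(2,2): no bracket -> illegal
(2,4): flips 1 -> legal
(2,5): flips 1 -> legal
(3,5): flips 2 -> legal
(4,5): flips 1 -> legal
(4,6): no bracket -> illegal
(5,3): no bracket -> illegal
(5,4): no bracket -> illegal
(5,6): no bracket -> illegal
(6,4): no bracket -> illegal
(6,5): no bracket -> illegal
(6,6): no bracket -> illegal
W mobility = 7

Answer: B=8 W=7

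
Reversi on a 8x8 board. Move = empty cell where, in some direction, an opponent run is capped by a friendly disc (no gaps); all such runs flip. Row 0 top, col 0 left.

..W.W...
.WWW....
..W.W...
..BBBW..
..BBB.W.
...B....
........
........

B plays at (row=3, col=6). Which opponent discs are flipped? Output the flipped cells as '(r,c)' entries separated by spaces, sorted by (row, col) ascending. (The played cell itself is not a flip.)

Answer: (3,5)

Derivation:
Dir NW: first cell '.' (not opp) -> no flip
Dir N: first cell '.' (not opp) -> no flip
Dir NE: first cell '.' (not opp) -> no flip
Dir W: opp run (3,5) capped by B -> flip
Dir E: first cell '.' (not opp) -> no flip
Dir SW: first cell '.' (not opp) -> no flip
Dir S: opp run (4,6), next='.' -> no flip
Dir SE: first cell '.' (not opp) -> no flip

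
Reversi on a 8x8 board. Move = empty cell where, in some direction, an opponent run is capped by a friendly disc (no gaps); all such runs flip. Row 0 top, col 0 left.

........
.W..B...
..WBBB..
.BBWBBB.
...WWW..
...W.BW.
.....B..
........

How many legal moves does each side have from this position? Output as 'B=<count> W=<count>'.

-- B to move --
(0,0): flips 4 -> legal
(0,1): no bracket -> illegal
(0,2): no bracket -> illegal
(1,0): no bracket -> illegal
(1,2): flips 1 -> legal
(1,3): flips 1 -> legal
(2,0): no bracket -> illegal
(2,1): flips 1 -> legal
(4,2): flips 1 -> legal
(4,6): no bracket -> illegal
(4,7): flips 1 -> legal
(5,2): flips 1 -> legal
(5,4): flips 3 -> legal
(5,7): flips 1 -> legal
(6,2): flips 2 -> legal
(6,3): flips 3 -> legal
(6,4): no bracket -> illegal
(6,6): no bracket -> illegal
(6,7): flips 2 -> legal
B mobility = 12
-- W to move --
(0,3): no bracket -> illegal
(0,4): flips 3 -> legal
(0,5): no bracket -> illegal
(1,2): flips 2 -> legal
(1,3): flips 1 -> legal
(1,5): flips 3 -> legal
(1,6): flips 2 -> legal
(2,0): no bracket -> illegal
(2,1): flips 1 -> legal
(2,6): flips 4 -> legal
(2,7): flips 1 -> legal
(3,0): flips 2 -> legal
(3,7): flips 3 -> legal
(4,0): flips 1 -> legal
(4,1): no bracket -> illegal
(4,2): flips 1 -> legal
(4,6): no bracket -> illegal
(4,7): no bracket -> illegal
(5,4): flips 1 -> legal
(6,4): no bracket -> illegal
(6,6): flips 1 -> legal
(7,4): flips 1 -> legal
(7,5): flips 2 -> legal
(7,6): no bracket -> illegal
W mobility = 16

Answer: B=12 W=16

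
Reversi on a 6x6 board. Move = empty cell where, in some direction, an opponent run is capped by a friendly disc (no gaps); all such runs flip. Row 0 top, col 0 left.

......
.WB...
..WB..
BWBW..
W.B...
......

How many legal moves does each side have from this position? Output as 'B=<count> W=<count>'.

-- B to move --
(0,0): no bracket -> illegal
(0,1): no bracket -> illegal
(0,2): no bracket -> illegal
(1,0): flips 1 -> legal
(1,3): no bracket -> illegal
(2,0): flips 1 -> legal
(2,1): flips 1 -> legal
(2,4): flips 1 -> legal
(3,4): flips 1 -> legal
(4,1): no bracket -> illegal
(4,3): flips 1 -> legal
(4,4): no bracket -> illegal
(5,0): flips 1 -> legal
(5,1): no bracket -> illegal
B mobility = 7
-- W to move --
(0,1): no bracket -> illegal
(0,2): flips 1 -> legal
(0,3): no bracket -> illegal
(1,3): flips 2 -> legal
(1,4): no bracket -> illegal
(2,0): flips 1 -> legal
(2,1): no bracket -> illegal
(2,4): flips 1 -> legal
(3,4): no bracket -> illegal
(4,1): no bracket -> illegal
(4,3): no bracket -> illegal
(5,1): flips 1 -> legal
(5,2): flips 2 -> legal
(5,3): flips 1 -> legal
W mobility = 7

Answer: B=7 W=7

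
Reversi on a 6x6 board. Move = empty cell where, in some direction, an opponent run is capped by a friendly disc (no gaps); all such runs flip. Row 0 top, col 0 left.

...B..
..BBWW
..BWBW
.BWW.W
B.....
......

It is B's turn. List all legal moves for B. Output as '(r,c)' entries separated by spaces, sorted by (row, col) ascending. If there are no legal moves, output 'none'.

Answer: (0,4) (3,4) (4,2) (4,3) (4,4)

Derivation:
(0,4): flips 1 -> legal
(0,5): no bracket -> illegal
(2,1): no bracket -> illegal
(3,4): flips 3 -> legal
(4,1): no bracket -> illegal
(4,2): flips 2 -> legal
(4,3): flips 2 -> legal
(4,4): flips 1 -> legal
(4,5): no bracket -> illegal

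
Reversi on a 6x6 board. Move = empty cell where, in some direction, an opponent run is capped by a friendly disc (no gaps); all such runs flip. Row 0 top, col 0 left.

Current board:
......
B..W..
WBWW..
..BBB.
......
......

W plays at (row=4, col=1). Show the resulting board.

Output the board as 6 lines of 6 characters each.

Place W at (4,1); scan 8 dirs for brackets.
Dir NW: first cell '.' (not opp) -> no flip
Dir N: first cell '.' (not opp) -> no flip
Dir NE: opp run (3,2) capped by W -> flip
Dir W: first cell '.' (not opp) -> no flip
Dir E: first cell '.' (not opp) -> no flip
Dir SW: first cell '.' (not opp) -> no flip
Dir S: first cell '.' (not opp) -> no flip
Dir SE: first cell '.' (not opp) -> no flip
All flips: (3,2)

Answer: ......
B..W..
WBWW..
..WBB.
.W....
......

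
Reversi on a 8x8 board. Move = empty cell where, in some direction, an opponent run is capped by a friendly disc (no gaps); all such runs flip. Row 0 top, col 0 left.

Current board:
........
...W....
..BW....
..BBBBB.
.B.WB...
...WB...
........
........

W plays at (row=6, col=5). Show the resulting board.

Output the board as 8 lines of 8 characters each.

Answer: ........
...W....
..BW....
..BBBBB.
.B.WB...
...WW...
.....W..
........

Derivation:
Place W at (6,5); scan 8 dirs for brackets.
Dir NW: opp run (5,4) capped by W -> flip
Dir N: first cell '.' (not opp) -> no flip
Dir NE: first cell '.' (not opp) -> no flip
Dir W: first cell '.' (not opp) -> no flip
Dir E: first cell '.' (not opp) -> no flip
Dir SW: first cell '.' (not opp) -> no flip
Dir S: first cell '.' (not opp) -> no flip
Dir SE: first cell '.' (not opp) -> no flip
All flips: (5,4)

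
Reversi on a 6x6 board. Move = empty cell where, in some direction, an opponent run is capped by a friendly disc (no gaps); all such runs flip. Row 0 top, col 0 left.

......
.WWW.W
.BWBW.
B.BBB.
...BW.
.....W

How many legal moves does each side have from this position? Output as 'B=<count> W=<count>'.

-- B to move --
(0,0): flips 2 -> legal
(0,1): flips 2 -> legal
(0,2): flips 2 -> legal
(0,3): flips 2 -> legal
(0,4): no bracket -> illegal
(0,5): no bracket -> illegal
(1,0): no bracket -> illegal
(1,4): flips 1 -> legal
(2,0): no bracket -> illegal
(2,5): flips 1 -> legal
(3,1): no bracket -> illegal
(3,5): no bracket -> illegal
(4,5): flips 1 -> legal
(5,3): no bracket -> illegal
(5,4): flips 1 -> legal
B mobility = 8
-- W to move --
(1,0): no bracket -> illegal
(1,4): no bracket -> illegal
(2,0): flips 1 -> legal
(2,5): no bracket -> illegal
(3,1): flips 1 -> legal
(3,5): no bracket -> illegal
(4,0): no bracket -> illegal
(4,1): no bracket -> illegal
(4,2): flips 3 -> legal
(4,5): flips 2 -> legal
(5,2): no bracket -> illegal
(5,3): flips 3 -> legal
(5,4): no bracket -> illegal
W mobility = 5

Answer: B=8 W=5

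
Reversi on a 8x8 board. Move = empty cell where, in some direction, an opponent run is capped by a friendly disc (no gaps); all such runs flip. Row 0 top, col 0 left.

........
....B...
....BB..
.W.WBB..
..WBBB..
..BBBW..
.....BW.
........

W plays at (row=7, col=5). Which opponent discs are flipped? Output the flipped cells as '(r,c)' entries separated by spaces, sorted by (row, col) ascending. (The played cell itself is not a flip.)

Answer: (6,5)

Derivation:
Dir NW: first cell '.' (not opp) -> no flip
Dir N: opp run (6,5) capped by W -> flip
Dir NE: first cell 'W' (not opp) -> no flip
Dir W: first cell '.' (not opp) -> no flip
Dir E: first cell '.' (not opp) -> no flip
Dir SW: edge -> no flip
Dir S: edge -> no flip
Dir SE: edge -> no flip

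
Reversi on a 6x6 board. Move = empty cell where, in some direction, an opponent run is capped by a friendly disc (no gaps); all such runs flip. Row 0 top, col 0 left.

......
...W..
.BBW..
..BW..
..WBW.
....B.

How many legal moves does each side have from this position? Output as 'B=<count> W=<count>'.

-- B to move --
(0,2): no bracket -> illegal
(0,3): flips 3 -> legal
(0,4): flips 1 -> legal
(1,2): no bracket -> illegal
(1,4): flips 1 -> legal
(2,4): flips 1 -> legal
(3,1): no bracket -> illegal
(3,4): flips 2 -> legal
(3,5): no bracket -> illegal
(4,1): flips 1 -> legal
(4,5): flips 1 -> legal
(5,1): no bracket -> illegal
(5,2): flips 1 -> legal
(5,3): no bracket -> illegal
(5,5): flips 2 -> legal
B mobility = 9
-- W to move --
(1,0): no bracket -> illegal
(1,1): flips 1 -> legal
(1,2): flips 2 -> legal
(2,0): flips 2 -> legal
(3,0): no bracket -> illegal
(3,1): flips 2 -> legal
(3,4): no bracket -> illegal
(4,1): flips 1 -> legal
(4,5): no bracket -> illegal
(5,2): no bracket -> illegal
(5,3): flips 1 -> legal
(5,5): no bracket -> illegal
W mobility = 6

Answer: B=9 W=6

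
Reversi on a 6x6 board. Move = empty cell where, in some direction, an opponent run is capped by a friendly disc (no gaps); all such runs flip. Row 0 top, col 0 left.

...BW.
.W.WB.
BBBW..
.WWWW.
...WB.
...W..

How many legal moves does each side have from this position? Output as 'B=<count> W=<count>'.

Answer: B=10 W=10

Derivation:
-- B to move --
(0,0): flips 1 -> legal
(0,1): flips 1 -> legal
(0,2): flips 1 -> legal
(0,5): flips 1 -> legal
(1,0): no bracket -> illegal
(1,2): flips 1 -> legal
(1,5): no bracket -> illegal
(2,4): flips 2 -> legal
(2,5): no bracket -> illegal
(3,0): no bracket -> illegal
(3,5): no bracket -> illegal
(4,0): flips 1 -> legal
(4,1): flips 3 -> legal
(4,2): flips 3 -> legal
(4,5): no bracket -> illegal
(5,2): no bracket -> illegal
(5,4): flips 2 -> legal
B mobility = 10
-- W to move --
(0,2): flips 1 -> legal
(0,5): flips 1 -> legal
(1,0): flips 1 -> legal
(1,2): flips 1 -> legal
(1,5): flips 1 -> legal
(2,4): flips 1 -> legal
(2,5): no bracket -> illegal
(3,0): no bracket -> illegal
(3,5): flips 1 -> legal
(4,5): flips 1 -> legal
(5,4): flips 1 -> legal
(5,5): flips 1 -> legal
W mobility = 10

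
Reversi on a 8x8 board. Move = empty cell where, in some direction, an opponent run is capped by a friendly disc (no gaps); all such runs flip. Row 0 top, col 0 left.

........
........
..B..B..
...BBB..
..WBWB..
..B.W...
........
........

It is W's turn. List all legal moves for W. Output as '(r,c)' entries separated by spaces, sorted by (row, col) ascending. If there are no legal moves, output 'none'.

(1,1): flips 2 -> legal
(1,2): no bracket -> illegal
(1,3): no bracket -> illegal
(1,4): no bracket -> illegal
(1,5): no bracket -> illegal
(1,6): no bracket -> illegal
(2,1): no bracket -> illegal
(2,3): no bracket -> illegal
(2,4): flips 2 -> legal
(2,6): flips 1 -> legal
(3,1): no bracket -> illegal
(3,2): flips 1 -> legal
(3,6): flips 1 -> legal
(4,1): no bracket -> illegal
(4,6): flips 1 -> legal
(5,1): no bracket -> illegal
(5,3): no bracket -> illegal
(5,5): no bracket -> illegal
(5,6): no bracket -> illegal
(6,1): no bracket -> illegal
(6,2): flips 1 -> legal
(6,3): no bracket -> illegal

Answer: (1,1) (2,4) (2,6) (3,2) (3,6) (4,6) (6,2)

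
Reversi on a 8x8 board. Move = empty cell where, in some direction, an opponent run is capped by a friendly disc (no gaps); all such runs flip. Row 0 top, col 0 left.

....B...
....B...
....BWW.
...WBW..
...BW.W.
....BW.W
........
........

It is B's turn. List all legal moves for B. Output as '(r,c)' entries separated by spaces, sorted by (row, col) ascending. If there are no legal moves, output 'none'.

(1,5): no bracket -> illegal
(1,6): flips 1 -> legal
(1,7): no bracket -> illegal
(2,2): no bracket -> illegal
(2,3): flips 1 -> legal
(2,7): flips 2 -> legal
(3,2): flips 1 -> legal
(3,6): flips 2 -> legal
(3,7): no bracket -> illegal
(4,2): flips 1 -> legal
(4,5): flips 1 -> legal
(4,7): no bracket -> illegal
(5,3): no bracket -> illegal
(5,6): flips 1 -> legal
(6,4): no bracket -> illegal
(6,5): no bracket -> illegal
(6,6): no bracket -> illegal
(6,7): no bracket -> illegal

Answer: (1,6) (2,3) (2,7) (3,2) (3,6) (4,2) (4,5) (5,6)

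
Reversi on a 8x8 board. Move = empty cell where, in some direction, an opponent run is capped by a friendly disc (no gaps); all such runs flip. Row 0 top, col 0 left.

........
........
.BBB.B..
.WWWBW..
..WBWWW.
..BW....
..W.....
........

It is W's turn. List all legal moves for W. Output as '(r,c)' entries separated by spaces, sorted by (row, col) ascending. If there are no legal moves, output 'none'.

(1,0): flips 1 -> legal
(1,1): flips 2 -> legal
(1,2): flips 3 -> legal
(1,3): flips 2 -> legal
(1,4): flips 1 -> legal
(1,5): flips 1 -> legal
(1,6): no bracket -> illegal
(2,0): no bracket -> illegal
(2,4): flips 1 -> legal
(2,6): no bracket -> illegal
(3,0): no bracket -> illegal
(3,6): no bracket -> illegal
(4,1): no bracket -> illegal
(5,1): flips 1 -> legal
(5,4): flips 1 -> legal
(6,1): no bracket -> illegal
(6,3): no bracket -> illegal

Answer: (1,0) (1,1) (1,2) (1,3) (1,4) (1,5) (2,4) (5,1) (5,4)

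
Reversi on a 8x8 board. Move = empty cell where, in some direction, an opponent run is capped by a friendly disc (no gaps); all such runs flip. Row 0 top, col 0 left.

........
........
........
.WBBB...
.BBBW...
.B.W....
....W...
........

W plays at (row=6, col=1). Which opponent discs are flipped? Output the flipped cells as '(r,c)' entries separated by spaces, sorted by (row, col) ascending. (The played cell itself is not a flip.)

Dir NW: first cell '.' (not opp) -> no flip
Dir N: opp run (5,1) (4,1) capped by W -> flip
Dir NE: first cell '.' (not opp) -> no flip
Dir W: first cell '.' (not opp) -> no flip
Dir E: first cell '.' (not opp) -> no flip
Dir SW: first cell '.' (not opp) -> no flip
Dir S: first cell '.' (not opp) -> no flip
Dir SE: first cell '.' (not opp) -> no flip

Answer: (4,1) (5,1)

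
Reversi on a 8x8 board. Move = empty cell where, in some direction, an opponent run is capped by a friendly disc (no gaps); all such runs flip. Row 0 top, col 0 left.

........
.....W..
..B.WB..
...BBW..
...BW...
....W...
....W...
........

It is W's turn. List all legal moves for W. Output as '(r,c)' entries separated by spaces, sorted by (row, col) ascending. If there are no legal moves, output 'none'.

Answer: (1,1) (2,6) (3,2) (4,2)

Derivation:
(1,1): flips 2 -> legal
(1,2): no bracket -> illegal
(1,3): no bracket -> illegal
(1,4): no bracket -> illegal
(1,6): no bracket -> illegal
(2,1): no bracket -> illegal
(2,3): no bracket -> illegal
(2,6): flips 1 -> legal
(3,1): no bracket -> illegal
(3,2): flips 3 -> legal
(3,6): no bracket -> illegal
(4,2): flips 2 -> legal
(4,5): no bracket -> illegal
(5,2): no bracket -> illegal
(5,3): no bracket -> illegal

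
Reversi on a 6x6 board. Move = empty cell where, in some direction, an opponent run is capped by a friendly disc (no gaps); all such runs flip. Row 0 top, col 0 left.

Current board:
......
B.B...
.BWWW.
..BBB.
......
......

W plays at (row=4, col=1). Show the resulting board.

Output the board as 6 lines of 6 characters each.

Answer: ......
B.B...
.BWWW.
..WBB.
.W....
......

Derivation:
Place W at (4,1); scan 8 dirs for brackets.
Dir NW: first cell '.' (not opp) -> no flip
Dir N: first cell '.' (not opp) -> no flip
Dir NE: opp run (3,2) capped by W -> flip
Dir W: first cell '.' (not opp) -> no flip
Dir E: first cell '.' (not opp) -> no flip
Dir SW: first cell '.' (not opp) -> no flip
Dir S: first cell '.' (not opp) -> no flip
Dir SE: first cell '.' (not opp) -> no flip
All flips: (3,2)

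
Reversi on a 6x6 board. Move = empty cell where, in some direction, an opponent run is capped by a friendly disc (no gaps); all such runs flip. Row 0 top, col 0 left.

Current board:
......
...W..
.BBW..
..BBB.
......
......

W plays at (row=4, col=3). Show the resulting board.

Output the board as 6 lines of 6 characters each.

Place W at (4,3); scan 8 dirs for brackets.
Dir NW: opp run (3,2) (2,1), next='.' -> no flip
Dir N: opp run (3,3) capped by W -> flip
Dir NE: opp run (3,4), next='.' -> no flip
Dir W: first cell '.' (not opp) -> no flip
Dir E: first cell '.' (not opp) -> no flip
Dir SW: first cell '.' (not opp) -> no flip
Dir S: first cell '.' (not opp) -> no flip
Dir SE: first cell '.' (not opp) -> no flip
All flips: (3,3)

Answer: ......
...W..
.BBW..
..BWB.
...W..
......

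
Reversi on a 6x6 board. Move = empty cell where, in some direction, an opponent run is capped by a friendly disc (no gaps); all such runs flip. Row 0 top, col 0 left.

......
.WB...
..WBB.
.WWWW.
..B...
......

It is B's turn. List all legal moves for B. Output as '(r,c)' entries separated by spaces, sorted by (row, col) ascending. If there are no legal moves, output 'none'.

(0,0): no bracket -> illegal
(0,1): no bracket -> illegal
(0,2): no bracket -> illegal
(1,0): flips 1 -> legal
(1,3): no bracket -> illegal
(2,0): flips 1 -> legal
(2,1): flips 1 -> legal
(2,5): no bracket -> illegal
(3,0): no bracket -> illegal
(3,5): no bracket -> illegal
(4,0): no bracket -> illegal
(4,1): flips 1 -> legal
(4,3): flips 1 -> legal
(4,4): flips 1 -> legal
(4,5): flips 1 -> legal

Answer: (1,0) (2,0) (2,1) (4,1) (4,3) (4,4) (4,5)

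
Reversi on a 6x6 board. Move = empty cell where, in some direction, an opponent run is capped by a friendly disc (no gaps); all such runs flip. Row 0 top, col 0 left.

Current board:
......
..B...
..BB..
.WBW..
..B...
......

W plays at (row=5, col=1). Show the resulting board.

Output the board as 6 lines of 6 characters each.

Answer: ......
..B...
..BB..
.WBW..
..W...
.W....

Derivation:
Place W at (5,1); scan 8 dirs for brackets.
Dir NW: first cell '.' (not opp) -> no flip
Dir N: first cell '.' (not opp) -> no flip
Dir NE: opp run (4,2) capped by W -> flip
Dir W: first cell '.' (not opp) -> no flip
Dir E: first cell '.' (not opp) -> no flip
Dir SW: edge -> no flip
Dir S: edge -> no flip
Dir SE: edge -> no flip
All flips: (4,2)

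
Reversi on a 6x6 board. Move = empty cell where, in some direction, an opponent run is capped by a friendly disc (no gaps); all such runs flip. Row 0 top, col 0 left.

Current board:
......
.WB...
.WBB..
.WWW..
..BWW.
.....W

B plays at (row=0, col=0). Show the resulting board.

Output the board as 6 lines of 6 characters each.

Answer: B.....
.BB...
.WBB..
.WWW..
..BWW.
.....W

Derivation:
Place B at (0,0); scan 8 dirs for brackets.
Dir NW: edge -> no flip
Dir N: edge -> no flip
Dir NE: edge -> no flip
Dir W: edge -> no flip
Dir E: first cell '.' (not opp) -> no flip
Dir SW: edge -> no flip
Dir S: first cell '.' (not opp) -> no flip
Dir SE: opp run (1,1) capped by B -> flip
All flips: (1,1)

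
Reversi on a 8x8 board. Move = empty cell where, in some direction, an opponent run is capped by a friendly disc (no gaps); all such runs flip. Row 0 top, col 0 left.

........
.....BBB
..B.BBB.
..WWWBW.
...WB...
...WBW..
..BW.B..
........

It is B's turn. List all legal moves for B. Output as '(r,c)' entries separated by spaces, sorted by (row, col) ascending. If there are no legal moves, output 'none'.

Answer: (2,1) (3,1) (3,7) (4,2) (4,5) (4,6) (4,7) (5,2) (5,6) (6,4) (6,6) (7,2)

Derivation:
(2,1): flips 2 -> legal
(2,3): no bracket -> illegal
(2,7): no bracket -> illegal
(3,1): flips 3 -> legal
(3,7): flips 1 -> legal
(4,1): no bracket -> illegal
(4,2): flips 3 -> legal
(4,5): flips 1 -> legal
(4,6): flips 1 -> legal
(4,7): flips 1 -> legal
(5,2): flips 3 -> legal
(5,6): flips 1 -> legal
(6,4): flips 1 -> legal
(6,6): flips 1 -> legal
(7,2): flips 1 -> legal
(7,3): no bracket -> illegal
(7,4): no bracket -> illegal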